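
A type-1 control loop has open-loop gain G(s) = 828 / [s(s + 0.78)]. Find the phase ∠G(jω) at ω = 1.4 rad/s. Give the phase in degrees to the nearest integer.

-151°

∠(j1.4 + 0.78) = arctan(1.4/0.78) = 60.88°
∠(j1.4) = 90.00°
∠G(j1.4) = − (60.88° + 90.00°) = -150.88°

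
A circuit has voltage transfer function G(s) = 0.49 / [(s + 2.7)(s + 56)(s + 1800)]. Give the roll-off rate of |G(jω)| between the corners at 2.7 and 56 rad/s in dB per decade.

-20 dB/decade

In this band the factors already past their corner are: pole at 2.7; net slope = -20 dB/decade.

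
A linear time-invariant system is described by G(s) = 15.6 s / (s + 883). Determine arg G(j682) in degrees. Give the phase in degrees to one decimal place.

52.3 deg

∠(j682) = 90.00°
∠(j682 + 883) = arctan(682/883) = 37.68°
∠G(j682) = 90.00° − 37.68° = 52.32°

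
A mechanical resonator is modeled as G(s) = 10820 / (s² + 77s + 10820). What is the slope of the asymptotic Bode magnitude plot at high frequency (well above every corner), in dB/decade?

With 0 zeros and 2 poles, the high-frequency asymptotic slope is 20 × (0 − 2) = -40 dB/decade.

-40 dB/decade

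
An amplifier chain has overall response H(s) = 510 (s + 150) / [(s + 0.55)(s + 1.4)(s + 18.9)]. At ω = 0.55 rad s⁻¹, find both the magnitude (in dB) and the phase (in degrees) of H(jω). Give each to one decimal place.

|j0.55 + 150| = √(0.55² + 150²) = 150
|j0.55 + 0.55| = √(0.55² + 0.55²) = 0.7778
|j0.55 + 1.4| = √(0.55² + 1.4²) = 1.504
|j0.55 + 18.9| = √(0.55² + 18.9²) = 18.91
|H(j0.55)| = 510 × 150 / (0.7778 × 1.504 × 18.91) = 3458.2
20 log₁₀(3458.2) = 70.78 dB
∠(j0.55 + 150) = arctan(0.55/150) = 0.21°
∠(j0.55 + 0.55) = arctan(0.55/0.55) = 45.00°
∠(j0.55 + 1.4) = arctan(0.55/1.4) = 21.45°
∠(j0.55 + 18.9) = arctan(0.55/18.9) = 1.67°
∠H(j0.55) = 0.21° − (45.00° + 21.45° + 1.67°) = -67.90°

|H| = 70.8 dB, ∠H = -67.9 deg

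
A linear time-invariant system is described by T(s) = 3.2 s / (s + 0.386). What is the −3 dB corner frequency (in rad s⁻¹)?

0.386 rad s⁻¹

For a single-pole high-pass, the −3 dB point is at the pole: ω = 0.386 rad s⁻¹.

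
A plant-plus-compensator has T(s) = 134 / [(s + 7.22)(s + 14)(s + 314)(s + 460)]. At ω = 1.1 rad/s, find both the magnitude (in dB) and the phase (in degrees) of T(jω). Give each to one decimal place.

|j1.1 + 7.22| = √(1.1² + 7.22²) = 7.303
|j1.1 + 14| = √(1.1² + 14²) = 14.04
|j1.1 + 314| = √(1.1² + 314²) = 314
|j1.1 + 460| = √(1.1² + 460²) = 460
|T(j1.1)| = 134 / (7.303 × 14.04 × 314 × 460) = 9.0454e-06
20 log₁₀(9.0454e-06) = -100.87 dB
∠(j1.1 + 7.22) = arctan(1.1/7.22) = 8.66°
∠(j1.1 + 14) = arctan(1.1/14) = 4.49°
∠(j1.1 + 314) = arctan(1.1/314) = 0.20°
∠(j1.1 + 460) = arctan(1.1/460) = 0.14°
∠T(j1.1) = − (8.66° + 4.49° + 0.20° + 0.14°) = -13.49°

|T| = -100.9 dB, ∠T = -13.5°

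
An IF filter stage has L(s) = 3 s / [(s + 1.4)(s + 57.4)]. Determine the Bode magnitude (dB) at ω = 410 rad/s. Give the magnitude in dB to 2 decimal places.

|j410| = 410
|j410 + 1.4| = √(410² + 1.4²) = 410
|j410 + 57.4| = √(410² + 57.4²) = 414
|L(j410)| = 3 × 410 / (410 × 414) = 0.0072464
20 log₁₀(0.0072464) = -42.798 dB

-42.80 dB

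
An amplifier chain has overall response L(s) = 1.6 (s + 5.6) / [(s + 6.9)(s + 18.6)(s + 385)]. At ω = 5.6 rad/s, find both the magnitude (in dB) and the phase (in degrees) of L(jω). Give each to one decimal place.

|L| = -74.4 dB, ∠L = -11.7°

|j5.6 + 5.6| = √(5.6² + 5.6²) = 7.92
|j5.6 + 6.9| = √(5.6² + 6.9²) = 8.887
|j5.6 + 18.6| = √(5.6² + 18.6²) = 19.42
|j5.6 + 385| = √(5.6² + 385²) = 385
|L(j5.6)| = 1.6 × 7.92 / (8.887 × 19.42 × 385) = 0.00019065
20 log₁₀(0.00019065) = -74.40 dB
∠(j5.6 + 5.6) = arctan(5.6/5.6) = 45.00°
∠(j5.6 + 6.9) = arctan(5.6/6.9) = 39.06°
∠(j5.6 + 18.6) = arctan(5.6/18.6) = 16.76°
∠(j5.6 + 385) = arctan(5.6/385) = 0.83°
∠L(j5.6) = 45.00° − (39.06° + 16.76° + 0.83°) = -11.65°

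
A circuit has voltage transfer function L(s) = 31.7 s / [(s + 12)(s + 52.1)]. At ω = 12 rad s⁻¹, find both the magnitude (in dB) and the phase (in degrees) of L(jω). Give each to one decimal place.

|L| = -7.6 dB, ∠L = 32.0°

|j12| = 12
|j12 + 12| = √(12² + 12²) = 16.97
|j12 + 52.1| = √(12² + 52.1²) = 53.46
|L(j12)| = 31.7 × 12 / (16.97 × 53.46) = 0.41926
20 log₁₀(0.41926) = -7.55 dB
∠(j12) = 90.00°
∠(j12 + 12) = arctan(12/12) = 45.00°
∠(j12 + 52.1) = arctan(12/52.1) = 12.97°
∠L(j12) = 90.00° − (45.00° + 12.97°) = 32.03°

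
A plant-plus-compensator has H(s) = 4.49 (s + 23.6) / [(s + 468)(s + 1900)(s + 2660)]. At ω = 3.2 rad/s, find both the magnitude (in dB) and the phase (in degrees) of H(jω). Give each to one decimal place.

|j3.2 + 23.6| = √(3.2² + 23.6²) = 23.82
|j3.2 + 468| = √(3.2² + 468²) = 468
|j3.2 + 1900| = √(3.2² + 1900²) = 1900
|j3.2 + 2660| = √(3.2² + 2660²) = 2660
|H(j3.2)| = 4.49 × 23.82 / (468 × 1900 × 2660) = 4.5209e-08
20 log₁₀(4.5209e-08) = -146.90 dB
∠(j3.2 + 23.6) = arctan(3.2/23.6) = 7.72°
∠(j3.2 + 468) = arctan(3.2/468) = 0.39°
∠(j3.2 + 1900) = arctan(3.2/1900) = 0.10°
∠(j3.2 + 2660) = arctan(3.2/2660) = 0.07°
∠H(j3.2) = 7.72° − (0.39° + 0.10° + 0.07°) = 7.16°

|H| = -146.9 dB, ∠H = 7.2°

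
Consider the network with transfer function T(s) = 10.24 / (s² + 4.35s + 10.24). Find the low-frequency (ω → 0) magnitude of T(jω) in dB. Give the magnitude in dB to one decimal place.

T(0) = 10.24 / 10.24 = 1
20 log₁₀(1) = 0.00 dB

0.0 dB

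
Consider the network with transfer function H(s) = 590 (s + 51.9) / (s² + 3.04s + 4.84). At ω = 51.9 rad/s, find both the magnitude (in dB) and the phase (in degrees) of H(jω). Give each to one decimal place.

|j51.9 + 51.9| = √(51.9² + 51.9²) = 73.4
|(j51.9)² + 3.04(j51.9) + 4.84| = |-2688.8 + j157.78| = 2693
|H(j51.9)| = 590 × 73.4 / 2693 = 16.078
20 log₁₀(16.078) = 24.12 dB
∠(j51.9 + 51.9) = arctan(51.9/51.9) = 45.00°
∠[(j51.9)² + 3.04(j51.9) + 4.84] = ∠[-2688.8 + j157.78] = 176.64°
∠H(j51.9) = 45.00° − 176.64° = -131.64°

|H| = 24.1 dB, ∠H = -131.6 deg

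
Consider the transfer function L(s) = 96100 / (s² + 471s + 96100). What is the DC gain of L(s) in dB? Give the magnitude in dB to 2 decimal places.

0.00 dB

L(0) = 96100 / 96100 = 1
20 log₁₀(1) = 0.000 dB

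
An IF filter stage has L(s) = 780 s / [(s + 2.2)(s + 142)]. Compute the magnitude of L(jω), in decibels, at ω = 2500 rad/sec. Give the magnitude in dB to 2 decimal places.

-10.13 dB

|j2500| = 2500
|j2500 + 2.2| = √(2500² + 2.2²) = 2500
|j2500 + 142| = √(2500² + 142²) = 2504
|L(j2500)| = 780 × 2500 / (2500 × 2504) = 0.3115
20 log₁₀(0.3115) = -10.131 dB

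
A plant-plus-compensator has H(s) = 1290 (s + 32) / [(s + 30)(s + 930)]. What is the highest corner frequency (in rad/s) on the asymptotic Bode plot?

Break frequencies occur at each pole and zero magnitude: 30 rad/s, 32 rad/s, 930 rad/s.
The highest is 930 rad/s.

930 rad/s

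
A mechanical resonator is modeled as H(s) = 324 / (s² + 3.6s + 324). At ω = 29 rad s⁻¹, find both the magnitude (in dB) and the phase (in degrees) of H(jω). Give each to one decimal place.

|(j29)² + 3.6(j29) + 324| = |-517 + j104.4| = 527.4
|H(j29)| = 324 / 527.4 = 0.61429
20 log₁₀(0.61429) = -4.23 dB
∠[(j29)² + 3.6(j29) + 324] = ∠[-517 + j104.4] = 168.58°
∠H(j29) = −168.58° = -168.58°

|H| = -4.2 dB, ∠H = -168.6°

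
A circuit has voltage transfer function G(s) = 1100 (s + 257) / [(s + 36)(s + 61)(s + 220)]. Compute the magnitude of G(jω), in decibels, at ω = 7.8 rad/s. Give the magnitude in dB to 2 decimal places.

|j7.8 + 257| = √(7.8² + 257²) = 257.1
|j7.8 + 36| = √(7.8² + 36²) = 36.84
|j7.8 + 61| = √(7.8² + 61²) = 61.5
|j7.8 + 220| = √(7.8² + 220²) = 220.1
|G(j7.8)| = 1100 × 257.1 / (36.84 × 61.5 × 220.1) = 0.56717
20 log₁₀(0.56717) = -4.926 dB

-4.93 dB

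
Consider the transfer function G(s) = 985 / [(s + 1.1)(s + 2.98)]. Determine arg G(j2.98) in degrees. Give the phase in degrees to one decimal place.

-114.7°

∠(j2.98 + 1.1) = arctan(2.98/1.1) = 69.74°
∠(j2.98 + 2.98) = arctan(2.98/2.98) = 45.00°
∠G(j2.98) = − (69.74° + 45.00°) = -114.74°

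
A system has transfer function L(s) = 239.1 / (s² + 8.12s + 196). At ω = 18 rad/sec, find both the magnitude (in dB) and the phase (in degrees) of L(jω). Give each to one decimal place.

|(j18)² + 8.12(j18) + 196| = |-128 + j146.16| = 194.3
|L(j18)| = 239.1 / 194.3 = 1.2307
20 log₁₀(1.2307) = 1.80 dB
∠[(j18)² + 8.12(j18) + 196] = ∠[-128 + j146.16] = 131.21°
∠L(j18) = −131.21° = -131.21°

|L| = 1.8 dB, ∠L = -131.2°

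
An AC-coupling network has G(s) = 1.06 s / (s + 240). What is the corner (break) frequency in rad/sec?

The single real pole at s = −240 gives a corner at ω = 240 rad/sec.

240 rad/sec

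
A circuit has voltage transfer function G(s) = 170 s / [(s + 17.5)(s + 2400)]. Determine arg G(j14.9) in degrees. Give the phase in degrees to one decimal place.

∠(j14.9) = 90.00°
∠(j14.9 + 17.5) = arctan(14.9/17.5) = 40.41°
∠(j14.9 + 2400) = arctan(14.9/2400) = 0.36°
∠G(j14.9) = 90.00° − (40.41° + 0.36°) = 49.23°

49.2 deg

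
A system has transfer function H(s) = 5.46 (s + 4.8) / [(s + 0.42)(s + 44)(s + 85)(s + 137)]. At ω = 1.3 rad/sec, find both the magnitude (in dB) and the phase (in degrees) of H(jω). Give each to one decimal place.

|j1.3 + 4.8| = √(1.3² + 4.8²) = 4.973
|j1.3 + 0.42| = √(1.3² + 0.42²) = 1.366
|j1.3 + 44| = √(1.3² + 44²) = 44.02
|j1.3 + 85| = √(1.3² + 85²) = 85.01
|j1.3 + 137| = √(1.3² + 137²) = 137
|H(j1.3)| = 5.46 × 4.973 / (1.366 × 44.02 × 85.01 × 137) = 3.8766e-05
20 log₁₀(3.8766e-05) = -88.23 dB
∠(j1.3 + 4.8) = arctan(1.3/4.8) = 15.15°
∠(j1.3 + 0.42) = arctan(1.3/0.42) = 72.10°
∠(j1.3 + 44) = arctan(1.3/44) = 1.69°
∠(j1.3 + 85) = arctan(1.3/85) = 0.88°
∠(j1.3 + 137) = arctan(1.3/137) = 0.54°
∠H(j1.3) = 15.15° − (72.10° + 1.69° + 0.88° + 0.54°) = -60.05°

|H| = -88.2 dB, ∠H = -60.1 deg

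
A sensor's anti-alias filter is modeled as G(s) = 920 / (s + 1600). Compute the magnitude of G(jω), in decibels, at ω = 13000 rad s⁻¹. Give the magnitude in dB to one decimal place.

-23.1 dB

|j13000 + 1600| = √(13000² + 1600²) = 1.31e+04
|G(j13000)| = 920 / 1.31e+04 = 0.070239
20 log₁₀(0.070239) = -23.07 dB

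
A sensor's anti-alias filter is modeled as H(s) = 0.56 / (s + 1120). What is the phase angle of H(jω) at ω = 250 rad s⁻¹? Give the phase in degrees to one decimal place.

-12.6 deg

∠(j250 + 1120) = arctan(250/1120) = 12.58°
∠H(j250) = −12.58° = -12.58°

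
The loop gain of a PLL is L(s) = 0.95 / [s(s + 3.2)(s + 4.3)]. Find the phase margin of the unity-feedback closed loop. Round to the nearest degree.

88°

Gain crossover: |L(jω)| = 1 at ω ≈ 0.069 rad/s.
∠L(j0.069) = −90° − arctan(0.069/3.2) − arctan(0.069/4.3) ≈ -92.16°
PM = 180° + (-92.16°) = 87.84°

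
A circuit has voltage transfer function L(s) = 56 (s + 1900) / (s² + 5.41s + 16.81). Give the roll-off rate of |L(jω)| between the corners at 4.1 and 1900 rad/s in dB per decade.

In this band the factors already past their corner are: complex pole pair at ωₙ ≈ 4.1; net slope = -40 dB/decade.

-40 dB/decade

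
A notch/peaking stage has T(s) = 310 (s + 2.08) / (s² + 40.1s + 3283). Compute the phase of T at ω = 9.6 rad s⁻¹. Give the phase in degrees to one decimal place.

70.9°

∠(j9.6 + 2.08) = arctan(9.6/2.08) = 77.77°
∠[(j9.6)² + 40.1(j9.6) + 3283] = ∠[3190.8 + j384.96] = 6.88°
∠T(j9.6) = 77.77° − 6.88° = 70.90°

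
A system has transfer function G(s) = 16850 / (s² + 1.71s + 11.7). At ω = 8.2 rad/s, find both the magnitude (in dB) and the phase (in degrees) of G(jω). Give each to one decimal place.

|(j8.2)² + 1.71(j8.2) + 11.7| = |-55.54 + j14.022| = 57.28
|G(j8.2)| = 16850 / 57.28 = 294.16
20 log₁₀(294.16) = 49.37 dB
∠[(j8.2)² + 1.71(j8.2) + 11.7] = ∠[-55.54 + j14.022] = 165.83°
∠G(j8.2) = −165.83° = -165.83°

|G| = 49.4 dB, ∠G = -165.8 deg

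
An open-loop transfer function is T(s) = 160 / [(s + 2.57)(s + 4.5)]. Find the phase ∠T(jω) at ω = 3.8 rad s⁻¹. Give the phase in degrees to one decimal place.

∠(j3.8 + 2.57) = arctan(3.8/2.57) = 55.93°
∠(j3.8 + 4.5) = arctan(3.8/4.5) = 40.18°
∠T(j3.8) = − (55.93° + 40.18°) = -96.11°

-96.1°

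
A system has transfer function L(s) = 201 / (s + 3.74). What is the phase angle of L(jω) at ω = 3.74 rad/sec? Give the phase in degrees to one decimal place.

∠(j3.74 + 3.74) = arctan(3.74/3.74) = 45.00°
∠L(j3.74) = −45.00° = -45.00°

-45.0°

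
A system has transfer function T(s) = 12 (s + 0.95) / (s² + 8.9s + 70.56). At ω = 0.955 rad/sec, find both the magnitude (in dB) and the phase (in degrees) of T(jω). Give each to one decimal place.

|j0.955 + 0.95| = √(0.955² + 0.95²) = 1.347
|(j0.955)² + 8.9(j0.955) + 70.56| = |69.648 + j8.4995| = 70.16
|T(j0.955)| = 12 × 1.347 / 70.16 = 0.23038
20 log₁₀(0.23038) = -12.75 dB
∠(j0.955 + 0.95) = arctan(0.955/0.95) = 45.15°
∠[(j0.955)² + 8.9(j0.955) + 70.56] = ∠[69.648 + j8.4995] = 6.96°
∠T(j0.955) = 45.15° − 6.96° = 38.19°

|T| = -12.8 dB, ∠T = 38.2°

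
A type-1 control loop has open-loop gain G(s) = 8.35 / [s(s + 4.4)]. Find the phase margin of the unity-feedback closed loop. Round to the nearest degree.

Gain crossover: |G(jω)| = 1 at ω ≈ 1.76 rad/sec.
∠G(j1.76) = −90° − arctan(1.76/4.4) ≈ -111.82°
PM = 180° + (-111.82°) = 68.18°

68°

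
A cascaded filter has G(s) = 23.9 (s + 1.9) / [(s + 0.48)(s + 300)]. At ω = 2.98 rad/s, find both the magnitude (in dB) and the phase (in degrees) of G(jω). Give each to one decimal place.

|G| = -20.6 dB, ∠G = -23.9°

|j2.98 + 1.9| = √(2.98² + 1.9²) = 3.534
|j2.98 + 0.48| = √(2.98² + 0.48²) = 3.018
|j2.98 + 300| = √(2.98² + 300²) = 300
|G(j2.98)| = 23.9 × 3.534 / (3.018 × 300) = 0.093275
20 log₁₀(0.093275) = -20.60 dB
∠(j2.98 + 1.9) = arctan(2.98/1.9) = 57.48°
∠(j2.98 + 0.48) = arctan(2.98/0.48) = 80.85°
∠(j2.98 + 300) = arctan(2.98/300) = 0.57°
∠G(j2.98) = 57.48° − (80.85° + 0.57°) = -23.94°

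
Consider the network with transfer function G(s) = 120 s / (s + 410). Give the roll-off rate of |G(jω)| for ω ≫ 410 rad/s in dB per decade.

0 dB/decade

With 1 zero and 1 pole, the high-frequency asymptotic slope is 20 × (1 − 1) = 0 dB/decade.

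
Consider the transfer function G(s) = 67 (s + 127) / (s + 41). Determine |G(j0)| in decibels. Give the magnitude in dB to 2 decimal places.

46.34 dB

G(0) = 67 × 127 / 41 = 207.54
20 log₁₀(207.54) = 46.342 dB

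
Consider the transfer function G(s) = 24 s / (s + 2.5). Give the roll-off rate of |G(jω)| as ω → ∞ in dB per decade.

With 1 zero and 1 pole, the high-frequency asymptotic slope is 20 × (1 − 1) = 0 dB/decade.

0 dB/decade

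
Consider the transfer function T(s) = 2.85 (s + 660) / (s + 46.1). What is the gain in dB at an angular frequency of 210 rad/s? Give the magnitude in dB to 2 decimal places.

|j210 + 660| = √(210² + 660²) = 692.6
|j210 + 46.1| = √(210² + 46.1²) = 215
|T(j210)| = 2.85 × 692.6 / 215 = 9.181
20 log₁₀(9.181) = 19.258 dB

19.26 dB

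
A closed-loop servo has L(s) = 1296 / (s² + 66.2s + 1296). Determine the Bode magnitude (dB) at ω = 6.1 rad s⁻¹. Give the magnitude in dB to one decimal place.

|(j6.1)² + 66.2(j6.1) + 1296| = |1258.8 + j403.82| = 1322
|L(j6.1)| = 1296 / 1322 = 0.98035
20 log₁₀(0.98035) = -0.17 dB

-0.2 dB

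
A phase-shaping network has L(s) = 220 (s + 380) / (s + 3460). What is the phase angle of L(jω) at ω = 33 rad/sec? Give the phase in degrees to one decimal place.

4.4°

∠(j33 + 380) = arctan(33/380) = 4.96°
∠(j33 + 3460) = arctan(33/3460) = 0.55°
∠L(j33) = 4.96° − 0.55° = 4.42°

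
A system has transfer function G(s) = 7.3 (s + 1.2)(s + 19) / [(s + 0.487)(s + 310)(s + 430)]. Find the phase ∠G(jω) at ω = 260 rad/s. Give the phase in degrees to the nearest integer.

15°

∠(j260 + 1.2) = arctan(260/1.2) = 89.74°
∠(j260 + 19) = arctan(260/19) = 85.82°
∠(j260 + 0.487) = arctan(260/0.487) = 89.89°
∠(j260 + 310) = arctan(260/310) = 39.99°
∠(j260 + 430) = arctan(260/430) = 31.16°
∠G(j260) = 89.74° + 85.82° − (89.89° + 39.99° + 31.16°) = 14.52°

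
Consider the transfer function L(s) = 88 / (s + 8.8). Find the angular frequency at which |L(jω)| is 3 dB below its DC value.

For a single-pole low-pass, the −3 dB point is at the pole: ω = 8.8 rad/s.

8.8 rad/s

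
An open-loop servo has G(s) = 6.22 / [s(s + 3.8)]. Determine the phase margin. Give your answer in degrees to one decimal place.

68.2°

Gain crossover: |G(jω)| = 1 at ω ≈ 1.52 rad/s.
∠G(j1.52) = −90° − arctan(1.52/3.8) ≈ -111.80°
PM = 180° + (-111.80°) = 68.20°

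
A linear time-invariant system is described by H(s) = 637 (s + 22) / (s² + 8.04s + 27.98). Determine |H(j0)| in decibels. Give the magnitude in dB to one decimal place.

H(0) = 637 × 22 / 27.98 = 500.86
20 log₁₀(500.86) = 53.99 dB

54.0 dB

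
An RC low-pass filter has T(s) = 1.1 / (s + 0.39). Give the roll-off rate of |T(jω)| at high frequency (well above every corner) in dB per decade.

With 0 zeros and 1 pole, the high-frequency asymptotic slope is 20 × (0 − 1) = -20 dB/decade.

-20 dB/decade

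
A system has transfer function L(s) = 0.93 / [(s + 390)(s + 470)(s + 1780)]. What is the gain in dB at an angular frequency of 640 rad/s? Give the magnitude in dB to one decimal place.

|j640 + 390| = √(640² + 390²) = 749.5
|j640 + 470| = √(640² + 470²) = 794
|j640 + 1780| = √(640² + 1780²) = 1892
|L(j640)| = 0.93 / (749.5 × 794 × 1892) = 8.2617e-10
20 log₁₀(8.2617e-10) = -181.66 dB

-181.7 dB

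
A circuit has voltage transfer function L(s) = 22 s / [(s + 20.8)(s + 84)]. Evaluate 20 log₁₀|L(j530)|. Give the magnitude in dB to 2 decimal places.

-27.75 dB

|j530| = 530
|j530 + 20.8| = √(530² + 20.8²) = 530.4
|j530 + 84| = √(530² + 84²) = 536.6
|L(j530)| = 22 × 530 / (530.4 × 536.6) = 0.040966
20 log₁₀(0.040966) = -27.751 dB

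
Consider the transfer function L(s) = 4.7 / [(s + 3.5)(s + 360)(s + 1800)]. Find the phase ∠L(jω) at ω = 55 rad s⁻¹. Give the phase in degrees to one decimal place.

-96.8 deg

∠(j55 + 3.5) = arctan(55/3.5) = 86.36°
∠(j55 + 360) = arctan(55/360) = 8.69°
∠(j55 + 1800) = arctan(55/1800) = 1.75°
∠L(j55) = − (86.36° + 8.69° + 1.75°) = -96.80°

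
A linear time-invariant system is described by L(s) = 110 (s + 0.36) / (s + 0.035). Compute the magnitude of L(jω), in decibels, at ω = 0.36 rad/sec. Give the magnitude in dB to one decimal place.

|j0.36 + 0.36| = √(0.36² + 0.36²) = 0.5091
|j0.36 + 0.035| = √(0.36² + 0.035²) = 0.3617
|L(j0.36)| = 110 × 0.5091 / 0.3617 = 154.83
20 log₁₀(154.83) = 43.80 dB

43.8 dB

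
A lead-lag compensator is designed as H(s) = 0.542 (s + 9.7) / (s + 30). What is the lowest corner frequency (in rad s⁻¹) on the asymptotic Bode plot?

Break frequencies occur at each pole and zero magnitude: 9.7 rad s⁻¹, 30 rad s⁻¹.
The lowest is 9.7 rad s⁻¹.

9.7 rad s⁻¹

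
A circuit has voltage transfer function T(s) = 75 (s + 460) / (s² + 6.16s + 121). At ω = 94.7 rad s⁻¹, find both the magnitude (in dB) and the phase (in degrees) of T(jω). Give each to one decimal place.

|j94.7 + 460| = √(94.7² + 460²) = 469.6
|(j94.7)² + 6.16(j94.7) + 121| = |-8847.1 + j583.35| = 8866
|T(j94.7)| = 75 × 469.6 / 8866 = 3.9727
20 log₁₀(3.9727) = 11.98 dB
∠(j94.7 + 460) = arctan(94.7/460) = 11.63°
∠[(j94.7)² + 6.16(j94.7) + 121] = ∠[-8847.1 + j583.35] = 176.23°
∠T(j94.7) = 11.63° − 176.23° = -164.59°

|T| = 12.0 dB, ∠T = -164.6°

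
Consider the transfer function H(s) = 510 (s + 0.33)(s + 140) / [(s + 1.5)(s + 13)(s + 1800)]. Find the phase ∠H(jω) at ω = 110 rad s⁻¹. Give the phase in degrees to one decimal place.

-48.0°

∠(j110 + 0.33) = arctan(110/0.33) = 89.83°
∠(j110 + 140) = arctan(110/140) = 38.16°
∠(j110 + 1.5) = arctan(110/1.5) = 89.22°
∠(j110 + 13) = arctan(110/13) = 83.26°
∠(j110 + 1800) = arctan(110/1800) = 3.50°
∠H(j110) = 89.83° + 38.16° − (89.22° + 83.26° + 3.50°) = -47.99°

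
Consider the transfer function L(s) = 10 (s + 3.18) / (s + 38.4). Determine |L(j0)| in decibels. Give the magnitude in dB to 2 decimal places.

-1.64 dB

L(0) = 10 × 3.18 / 38.4 = 0.82812
20 log₁₀(0.82812) = -1.638 dB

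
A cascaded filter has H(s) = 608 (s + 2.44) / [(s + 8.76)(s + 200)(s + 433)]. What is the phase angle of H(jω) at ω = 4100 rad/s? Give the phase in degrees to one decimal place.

∠(j4100 + 2.44) = arctan(4100/2.44) = 89.97°
∠(j4100 + 8.76) = arctan(4100/8.76) = 89.88°
∠(j4100 + 200) = arctan(4100/200) = 87.21°
∠(j4100 + 433) = arctan(4100/433) = 83.97°
∠H(j4100) = 89.97° − (89.88° + 87.21° + 83.97°) = -171.09°

-171.1°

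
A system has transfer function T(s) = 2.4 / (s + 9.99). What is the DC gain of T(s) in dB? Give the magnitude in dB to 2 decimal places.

-12.39 dB

T(0) = 2.4 / 9.99 = 0.24024
20 log₁₀(0.24024) = -12.387 dB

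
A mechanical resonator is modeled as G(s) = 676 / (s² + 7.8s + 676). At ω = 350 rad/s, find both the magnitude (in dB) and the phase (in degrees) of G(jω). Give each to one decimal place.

|(j350)² + 7.8(j350) + 676| = |-1.2182e+05 + j2730| = 1.219e+05
|G(j350)| = 676 / 1.219e+05 = 0.0055476
20 log₁₀(0.0055476) = -45.12 dB
∠[(j350)² + 7.8(j350) + 676] = ∠[-1.2182e+05 + j2730] = 178.72°
∠G(j350) = −178.72° = -178.72°

|G| = -45.1 dB, ∠G = -178.7 deg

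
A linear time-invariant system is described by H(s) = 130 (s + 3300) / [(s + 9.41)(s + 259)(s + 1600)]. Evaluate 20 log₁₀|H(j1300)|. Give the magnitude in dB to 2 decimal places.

-77.74 dB

|j1300 + 3300| = √(1300² + 3300²) = 3547
|j1300 + 9.41| = √(1300² + 9.41²) = 1300
|j1300 + 259| = √(1300² + 259²) = 1326
|j1300 + 1600| = √(1300² + 1600²) = 2062
|H(j1300)| = 130 × 3547 / (1300 × 1326 × 2062) = 0.00012979
20 log₁₀(0.00012979) = -77.735 dB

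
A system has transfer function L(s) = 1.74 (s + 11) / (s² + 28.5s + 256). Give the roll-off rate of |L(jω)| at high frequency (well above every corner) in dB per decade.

With 1 zero and 2 poles, the high-frequency asymptotic slope is 20 × (1 − 2) = -20 dB/decade.

-20 dB/decade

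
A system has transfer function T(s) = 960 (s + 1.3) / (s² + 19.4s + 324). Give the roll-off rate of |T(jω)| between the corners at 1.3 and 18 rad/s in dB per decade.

20 dB/decade

In this band the factors already past their corner are: zero at 1.3; net slope = 20 dB/decade.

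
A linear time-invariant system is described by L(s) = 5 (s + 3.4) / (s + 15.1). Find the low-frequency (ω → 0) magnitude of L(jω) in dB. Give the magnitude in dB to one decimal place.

L(0) = 5 × 3.4 / 15.1 = 1.1258
20 log₁₀(1.1258) = 1.03 dB

1.0 dB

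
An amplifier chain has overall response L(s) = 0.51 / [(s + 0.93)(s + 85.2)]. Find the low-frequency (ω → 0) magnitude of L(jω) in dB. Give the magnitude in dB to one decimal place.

L(0) = 0.51 / (0.93 × 85.2) = 0.0064365
20 log₁₀(0.0064365) = -43.83 dB

-43.8 dB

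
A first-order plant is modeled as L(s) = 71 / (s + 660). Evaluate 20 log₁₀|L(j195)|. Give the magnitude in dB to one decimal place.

-19.7 dB

|j195 + 660| = √(195² + 660²) = 688.2
|L(j195)| = 71 / 688.2 = 0.10317
20 log₁₀(0.10317) = -19.73 dB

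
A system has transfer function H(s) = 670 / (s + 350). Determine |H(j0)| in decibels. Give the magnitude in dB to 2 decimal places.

5.64 dB

H(0) = 670 / 350 = 1.9143
20 log₁₀(1.9143) = 5.640 dB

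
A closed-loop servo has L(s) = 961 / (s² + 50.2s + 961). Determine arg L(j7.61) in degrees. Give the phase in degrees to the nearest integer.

∠[(j7.61)² + 50.2(j7.61) + 961] = ∠[903.09 + j382.02] = 22.93°
∠L(j7.61) = −22.93° = -22.93°

-23°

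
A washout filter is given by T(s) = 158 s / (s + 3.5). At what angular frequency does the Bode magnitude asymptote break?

The single real pole at s = −3.5 gives a corner at ω = 3.5 rad/sec.

3.5 rad/sec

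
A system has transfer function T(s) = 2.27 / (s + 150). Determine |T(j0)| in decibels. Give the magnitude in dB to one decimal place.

T(0) = 2.27 / 150 = 0.015133
20 log₁₀(0.015133) = -36.40 dB

-36.4 dB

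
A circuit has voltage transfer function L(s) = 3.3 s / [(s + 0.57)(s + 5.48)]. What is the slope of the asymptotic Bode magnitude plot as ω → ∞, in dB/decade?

-20 dB/decade

With 1 zero and 2 poles, the high-frequency asymptotic slope is 20 × (1 − 2) = -20 dB/decade.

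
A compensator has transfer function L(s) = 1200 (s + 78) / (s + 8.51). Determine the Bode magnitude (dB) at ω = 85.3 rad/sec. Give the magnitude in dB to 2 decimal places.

64.18 dB

|j85.3 + 78| = √(85.3² + 78²) = 115.6
|j85.3 + 8.51| = √(85.3² + 8.51²) = 85.72
|L(j85.3)| = 1200 × 115.6 / 85.72 = 1618
20 log₁₀(1618) = 64.180 dB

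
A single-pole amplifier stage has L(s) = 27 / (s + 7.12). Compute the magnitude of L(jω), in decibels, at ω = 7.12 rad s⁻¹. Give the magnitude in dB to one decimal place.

|j7.12 + 7.12| = √(7.12² + 7.12²) = 10.07
|L(j7.12)| = 27 / 10.07 = 2.6814
20 log₁₀(2.6814) = 8.57 dB

8.6 dB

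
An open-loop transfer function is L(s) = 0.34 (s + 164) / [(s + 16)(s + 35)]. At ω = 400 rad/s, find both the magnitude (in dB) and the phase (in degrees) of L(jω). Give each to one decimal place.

|j400 + 164| = √(400² + 164²) = 432.3
|j400 + 16| = √(400² + 16²) = 400.3
|j400 + 35| = √(400² + 35²) = 401.5
|L(j400)| = 0.34 × 432.3 / (400.3 × 401.5) = 0.00091444
20 log₁₀(0.00091444) = -60.78 dB
∠(j400 + 164) = arctan(400/164) = 67.71°
∠(j400 + 16) = arctan(400/16) = 87.71°
∠(j400 + 35) = arctan(400/35) = 85.00°
∠L(j400) = 67.71° − (87.71° + 85.00°) = -105.00°

|L| = -60.8 dB, ∠L = -105.0°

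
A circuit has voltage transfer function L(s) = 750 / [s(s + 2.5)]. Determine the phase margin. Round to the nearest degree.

5°

Gain crossover: |L(jω)| = 1 at ω ≈ 27.3 rad/s.
∠L(j27.3) = −90° − arctan(27.3/2.5) ≈ -174.77°
PM = 180° + (-174.77°) = 5.23°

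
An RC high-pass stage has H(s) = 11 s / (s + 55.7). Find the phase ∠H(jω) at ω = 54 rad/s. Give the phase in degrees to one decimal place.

∠(j54) = 90.00°
∠(j54 + 55.7) = arctan(54/55.7) = 44.11°
∠H(j54) = 90.00° − 44.11° = 45.89°

45.9°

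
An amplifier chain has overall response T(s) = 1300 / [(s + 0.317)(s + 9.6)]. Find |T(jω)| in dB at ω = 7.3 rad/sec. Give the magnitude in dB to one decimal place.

23.4 dB

|j7.3 + 0.317| = √(7.3² + 0.317²) = 7.307
|j7.3 + 9.6| = √(7.3² + 9.6²) = 12.06
|T(j7.3)| = 1300 / (7.307 × 12.06) = 14.752
20 log₁₀(14.752) = 23.38 dB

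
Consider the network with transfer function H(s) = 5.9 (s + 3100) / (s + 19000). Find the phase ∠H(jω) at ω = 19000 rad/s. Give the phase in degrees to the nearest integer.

36 deg

∠(j19000 + 3100) = arctan(19000/3100) = 80.73°
∠(j19000 + 19000) = arctan(19000/19000) = 45.00°
∠H(j19000) = 80.73° − 45.00° = 35.73°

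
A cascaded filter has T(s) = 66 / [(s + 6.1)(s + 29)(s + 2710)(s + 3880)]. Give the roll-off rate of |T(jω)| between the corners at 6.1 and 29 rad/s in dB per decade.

In this band the factors already past their corner are: pole at 6.1; net slope = -20 dB/decade.

-20 dB/decade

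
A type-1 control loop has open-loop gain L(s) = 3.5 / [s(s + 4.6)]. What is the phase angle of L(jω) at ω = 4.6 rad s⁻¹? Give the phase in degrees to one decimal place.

-135.0 deg

∠(j4.6 + 4.6) = arctan(4.6/4.6) = 45.00°
∠(j4.6) = 90.00°
∠L(j4.6) = − (45.00° + 90.00°) = -135.00°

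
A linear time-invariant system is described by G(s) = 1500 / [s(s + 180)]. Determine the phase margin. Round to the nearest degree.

Gain crossover: |G(jω)| = 1 at ω ≈ 8.32 rad/s.
∠G(j8.32) = −90° − arctan(8.32/180) ≈ -92.65°
PM = 180° + (-92.65°) = 87.35°

87 deg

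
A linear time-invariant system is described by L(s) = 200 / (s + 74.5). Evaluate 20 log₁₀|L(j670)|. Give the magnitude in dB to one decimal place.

|j670 + 74.5| = √(670² + 74.5²) = 674.1
|L(j670)| = 200 / 674.1 = 0.29668
20 log₁₀(0.29668) = -10.55 dB

-10.6 dB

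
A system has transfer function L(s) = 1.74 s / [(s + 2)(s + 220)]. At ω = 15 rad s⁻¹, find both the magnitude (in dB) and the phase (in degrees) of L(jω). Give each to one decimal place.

|j15| = 15
|j15 + 2| = √(15² + 2²) = 15.13
|j15 + 220| = √(15² + 220²) = 220.5
|L(j15)| = 1.74 × 15 / (15.13 × 220.5) = 0.0078216
20 log₁₀(0.0078216) = -42.13 dB
∠(j15) = 90.00°
∠(j15 + 2) = arctan(15/2) = 82.41°
∠(j15 + 220) = arctan(15/220) = 3.90°
∠L(j15) = 90.00° − (82.41° + 3.90°) = 3.69°

|L| = -42.1 dB, ∠L = 3.7°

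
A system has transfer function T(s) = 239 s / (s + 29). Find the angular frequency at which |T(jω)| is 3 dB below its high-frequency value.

For a single-pole high-pass, the −3 dB point is at the pole: ω = 29 rad/sec.

29 rad/sec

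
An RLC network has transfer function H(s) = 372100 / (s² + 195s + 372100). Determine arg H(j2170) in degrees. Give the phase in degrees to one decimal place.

-174.4°

∠[(j2170)² + 195(j2170) + 372100] = ∠[-4.3368e+06 + j4.2315e+05] = 174.43°
∠H(j2170) = −174.43° = -174.43°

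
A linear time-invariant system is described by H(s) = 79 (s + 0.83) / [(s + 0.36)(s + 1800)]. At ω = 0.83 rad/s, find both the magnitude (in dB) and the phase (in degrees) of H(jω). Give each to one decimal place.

|H| = -24.9 dB, ∠H = -21.6°

|j0.83 + 0.83| = √(0.83² + 0.83²) = 1.174
|j0.83 + 0.36| = √(0.83² + 0.36²) = 0.9047
|j0.83 + 1800| = √(0.83² + 1800²) = 1800
|H(j0.83)| = 79 × 1.174 / (0.9047 × 1800) = 0.056943
20 log₁₀(0.056943) = -24.89 dB
∠(j0.83 + 0.83) = arctan(0.83/0.83) = 45.00°
∠(j0.83 + 0.36) = arctan(0.83/0.36) = 66.55°
∠(j0.83 + 1800) = arctan(0.83/1800) = 0.03°
∠H(j0.83) = 45.00° − (66.55° + 0.03°) = -21.58°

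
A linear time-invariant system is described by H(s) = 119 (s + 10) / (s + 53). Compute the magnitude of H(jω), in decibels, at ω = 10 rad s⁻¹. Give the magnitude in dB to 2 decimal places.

29.88 dB

|j10 + 10| = √(10² + 10²) = 14.14
|j10 + 53| = √(10² + 53²) = 53.94
|H(j10)| = 119 × 14.14 / 53.94 = 31.203
20 log₁₀(31.203) = 29.884 dB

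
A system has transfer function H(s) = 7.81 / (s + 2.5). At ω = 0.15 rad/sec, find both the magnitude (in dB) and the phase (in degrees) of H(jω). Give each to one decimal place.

|H| = 9.9 dB, ∠H = -3.4 deg

|j0.15 + 2.5| = √(0.15² + 2.5²) = 2.504
|H(j0.15)| = 7.81 / 2.504 = 3.1184
20 log₁₀(3.1184) = 9.88 dB
∠(j0.15 + 2.5) = arctan(0.15/2.5) = 3.43°
∠H(j0.15) = −3.43° = -3.43°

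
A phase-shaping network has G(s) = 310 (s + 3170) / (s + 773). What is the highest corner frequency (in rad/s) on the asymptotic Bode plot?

Break frequencies occur at each pole and zero magnitude: 773 rad/s, 3170 rad/s.
The highest is 3170 rad/s.

3170 rad/s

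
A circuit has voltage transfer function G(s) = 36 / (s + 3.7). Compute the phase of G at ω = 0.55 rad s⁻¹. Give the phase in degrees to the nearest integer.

-8°

∠(j0.55 + 3.7) = arctan(0.55/3.7) = 8.46°
∠G(j0.55) = −8.46° = -8.46°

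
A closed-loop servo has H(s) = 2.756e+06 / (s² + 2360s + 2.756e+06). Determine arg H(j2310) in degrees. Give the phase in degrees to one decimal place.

∠[(j2310)² + 2360(j2310) + 2.756e+06] = ∠[-2.5801e+06 + j5.4516e+06] = 115.33°
∠H(j2310) = −115.33° = -115.33°

-115.3 deg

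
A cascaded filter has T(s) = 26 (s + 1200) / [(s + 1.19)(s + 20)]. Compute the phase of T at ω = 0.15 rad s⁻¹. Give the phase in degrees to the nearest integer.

-8°

∠(j0.15 + 1200) = arctan(0.15/1200) = 0.01°
∠(j0.15 + 1.19) = arctan(0.15/1.19) = 7.18°
∠(j0.15 + 20) = arctan(0.15/20) = 0.43°
∠T(j0.15) = 0.01° − (7.18° + 0.43°) = -7.61°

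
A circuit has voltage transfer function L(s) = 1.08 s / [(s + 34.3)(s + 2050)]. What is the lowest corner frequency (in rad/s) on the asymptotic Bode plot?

Break frequencies occur at each pole and zero magnitude: 34.3 rad/s, 2050 rad/s.
The lowest is 34.3 rad/s.

34.3 rad/s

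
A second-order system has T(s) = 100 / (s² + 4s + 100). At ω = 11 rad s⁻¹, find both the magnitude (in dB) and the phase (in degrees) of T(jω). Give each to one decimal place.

|(j11)² + 4(j11) + 100| = |-21 + j44| = 48.75
|T(j11)| = 100 / 48.75 = 2.0511
20 log₁₀(2.0511) = 6.24 dB
∠[(j11)² + 4(j11) + 100] = ∠[-21 + j44] = 115.51°
∠T(j11) = −115.51° = -115.51°

|T| = 6.2 dB, ∠T = -115.5 deg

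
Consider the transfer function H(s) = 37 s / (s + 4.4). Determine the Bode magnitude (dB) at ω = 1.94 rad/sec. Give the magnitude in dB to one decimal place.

|j1.94| = 1.94
|j1.94 + 4.4| = √(1.94² + 4.4²) = 4.809
|H(j1.94)| = 37 × 1.94 / 4.809 = 14.927
20 log₁₀(14.927) = 23.48 dB

23.5 dB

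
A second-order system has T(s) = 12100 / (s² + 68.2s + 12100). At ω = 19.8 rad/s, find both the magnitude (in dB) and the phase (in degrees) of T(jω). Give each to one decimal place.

|T| = 0.2 dB, ∠T = -6.6°

|(j19.8)² + 68.2(j19.8) + 12100| = |11708 + j1350.4| = 1.179e+04
|T(j19.8)| = 12100 / 1.179e+04 = 1.0267
20 log₁₀(1.0267) = 0.23 dB
∠[(j19.8)² + 68.2(j19.8) + 12100] = ∠[11708 + j1350.4] = 6.58°
∠T(j19.8) = −6.58° = -6.58°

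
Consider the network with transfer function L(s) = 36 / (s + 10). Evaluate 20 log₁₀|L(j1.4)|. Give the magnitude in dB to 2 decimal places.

|j1.4 + 10| = √(1.4² + 10²) = 10.1
|L(j1.4)| = 36 / 10.1 = 3.5652
20 log₁₀(3.5652) = 11.042 dB

11.04 dB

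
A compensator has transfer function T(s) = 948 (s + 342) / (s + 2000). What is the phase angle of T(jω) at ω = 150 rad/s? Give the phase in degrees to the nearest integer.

19°

∠(j150 + 342) = arctan(150/342) = 23.68°
∠(j150 + 2000) = arctan(150/2000) = 4.29°
∠T(j150) = 23.68° − 4.29° = 19.39°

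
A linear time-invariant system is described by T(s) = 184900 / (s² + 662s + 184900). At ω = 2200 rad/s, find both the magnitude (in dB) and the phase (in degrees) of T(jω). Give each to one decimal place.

|T| = -28.4 dB, ∠T = -162.6°

|(j2200)² + 662(j2200) + 184900| = |-4.6551e+06 + j1.4564e+06| = 4.878e+06
|T(j2200)| = 184900 / 4.878e+06 = 0.037908
20 log₁₀(0.037908) = -28.43 dB
∠[(j2200)² + 662(j2200) + 184900] = ∠[-4.6551e+06 + j1.4564e+06] = 162.63°
∠T(j2200) = −162.63° = -162.63°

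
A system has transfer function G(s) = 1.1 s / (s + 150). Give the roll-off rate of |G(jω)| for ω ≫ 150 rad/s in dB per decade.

0 dB/decade

With 1 zero and 1 pole, the high-frequency asymptotic slope is 20 × (1 − 1) = 0 dB/decade.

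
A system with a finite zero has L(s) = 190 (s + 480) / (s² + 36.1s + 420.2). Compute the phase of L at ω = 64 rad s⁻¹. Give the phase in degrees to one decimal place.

∠(j64 + 480) = arctan(64/480) = 7.59°
∠[(j64)² + 36.1(j64) + 420.2] = ∠[-3675.8 + j2310.4] = 147.85°
∠L(j64) = 7.59° − 147.85° = -140.25°

-140.3°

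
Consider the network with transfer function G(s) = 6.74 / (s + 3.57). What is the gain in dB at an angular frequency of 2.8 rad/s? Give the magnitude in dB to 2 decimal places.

3.44 dB

|j2.8 + 3.57| = √(2.8² + 3.57²) = 4.537
|G(j2.8)| = 6.74 / 4.537 = 1.4855
20 log₁₀(1.4855) = 3.438 dB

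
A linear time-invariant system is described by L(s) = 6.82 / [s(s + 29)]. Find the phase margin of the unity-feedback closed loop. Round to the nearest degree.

90°

Gain crossover: |L(jω)| = 1 at ω ≈ 0.235 rad/s.
∠L(j0.235) = −90° − arctan(0.235/29) ≈ -90.46°
PM = 180° + (-90.46°) = 89.54°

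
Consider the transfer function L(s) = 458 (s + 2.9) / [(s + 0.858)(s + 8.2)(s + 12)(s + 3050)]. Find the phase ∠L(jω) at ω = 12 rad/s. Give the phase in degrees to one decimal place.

∠(j12 + 2.9) = arctan(12/2.9) = 76.41°
∠(j12 + 0.858) = arctan(12/0.858) = 85.91°
∠(j12 + 8.2) = arctan(12/8.2) = 55.65°
∠(j12 + 12) = arctan(12/12) = 45.00°
∠(j12 + 3050) = arctan(12/3050) = 0.23°
∠L(j12) = 76.41° − (85.91° + 55.65° + 45.00° + 0.23°) = -110.38°

-110.4°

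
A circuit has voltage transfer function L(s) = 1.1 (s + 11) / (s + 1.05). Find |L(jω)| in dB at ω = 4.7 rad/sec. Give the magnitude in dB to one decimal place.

8.7 dB

|j4.7 + 11| = √(4.7² + 11²) = 11.96
|j4.7 + 1.05| = √(4.7² + 1.05²) = 4.816
|L(j4.7)| = 1.1 × 11.96 / 4.816 = 2.7323
20 log₁₀(2.7323) = 8.73 dB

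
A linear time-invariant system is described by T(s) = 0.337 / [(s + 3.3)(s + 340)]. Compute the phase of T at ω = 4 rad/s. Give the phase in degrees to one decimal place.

-51.2°

∠(j4 + 3.3) = arctan(4/3.3) = 50.48°
∠(j4 + 340) = arctan(4/340) = 0.67°
∠T(j4) = − (50.48° + 0.67°) = -51.15°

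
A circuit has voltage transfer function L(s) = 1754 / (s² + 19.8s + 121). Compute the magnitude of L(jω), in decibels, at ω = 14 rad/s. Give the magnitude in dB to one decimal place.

15.7 dB

|(j14)² + 19.8(j14) + 121| = |-75 + j277.2| = 287.2
|L(j14)| = 1754 / 287.2 = 6.1079
20 log₁₀(6.1079) = 15.72 dB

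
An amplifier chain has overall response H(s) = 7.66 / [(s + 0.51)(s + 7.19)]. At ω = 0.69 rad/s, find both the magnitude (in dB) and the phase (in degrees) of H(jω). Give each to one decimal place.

|j0.69 + 0.51| = √(0.69² + 0.51²) = 0.858
|j0.69 + 7.19| = √(0.69² + 7.19²) = 7.223
|H(j0.69)| = 7.66 / (0.858 × 7.223) = 1.236
20 log₁₀(1.236) = 1.84 dB
∠(j0.69 + 0.51) = arctan(0.69/0.51) = 53.53°
∠(j0.69 + 7.19) = arctan(0.69/7.19) = 5.48°
∠H(j0.69) = − (53.53° + 5.48°) = -59.01°

|H| = 1.8 dB, ∠H = -59.0 deg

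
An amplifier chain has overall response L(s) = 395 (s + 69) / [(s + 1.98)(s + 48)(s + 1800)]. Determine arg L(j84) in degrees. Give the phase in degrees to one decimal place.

-101.0 deg

∠(j84 + 69) = arctan(84/69) = 50.60°
∠(j84 + 1.98) = arctan(84/1.98) = 88.65°
∠(j84 + 48) = arctan(84/48) = 60.26°
∠(j84 + 1800) = arctan(84/1800) = 2.67°
∠L(j84) = 50.60° − (88.65° + 60.26° + 2.67°) = -100.98°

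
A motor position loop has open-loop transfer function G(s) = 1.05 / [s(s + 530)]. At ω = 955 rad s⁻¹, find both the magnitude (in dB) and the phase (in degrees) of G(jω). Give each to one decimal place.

|j955 + 530| = √(955² + 530²) = 1092
|j955| = 955
|G(j955)| = 1.05 / (1092 × 955) = 1.0067e-06
20 log₁₀(1.0067e-06) = -119.94 dB
∠(j955 + 530) = arctan(955/530) = 60.97°
∠(j955) = 90.00°
∠G(j955) = − (60.97° + 90.00°) = -150.97°

|G| = -119.9 dB, ∠G = -151.0°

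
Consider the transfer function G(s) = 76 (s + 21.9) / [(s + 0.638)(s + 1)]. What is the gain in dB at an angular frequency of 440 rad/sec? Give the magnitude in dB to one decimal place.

|j440 + 21.9| = √(440² + 21.9²) = 440.5
|j440 + 0.638| = √(440² + 0.638²) = 440
|j440 + 1| = √(440² + 1²) = 440
|G(j440)| = 76 × 440.5 / (440 × 440) = 0.17294
20 log₁₀(0.17294) = -15.24 dB

-15.2 dB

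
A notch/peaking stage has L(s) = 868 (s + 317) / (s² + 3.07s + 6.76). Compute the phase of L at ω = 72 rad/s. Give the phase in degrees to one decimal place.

-164.8°

∠(j72 + 317) = arctan(72/317) = 12.80°
∠[(j72)² + 3.07(j72) + 6.76] = ∠[-5177.2 + j221.04] = 177.56°
∠L(j72) = 12.80° − 177.56° = -164.76°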